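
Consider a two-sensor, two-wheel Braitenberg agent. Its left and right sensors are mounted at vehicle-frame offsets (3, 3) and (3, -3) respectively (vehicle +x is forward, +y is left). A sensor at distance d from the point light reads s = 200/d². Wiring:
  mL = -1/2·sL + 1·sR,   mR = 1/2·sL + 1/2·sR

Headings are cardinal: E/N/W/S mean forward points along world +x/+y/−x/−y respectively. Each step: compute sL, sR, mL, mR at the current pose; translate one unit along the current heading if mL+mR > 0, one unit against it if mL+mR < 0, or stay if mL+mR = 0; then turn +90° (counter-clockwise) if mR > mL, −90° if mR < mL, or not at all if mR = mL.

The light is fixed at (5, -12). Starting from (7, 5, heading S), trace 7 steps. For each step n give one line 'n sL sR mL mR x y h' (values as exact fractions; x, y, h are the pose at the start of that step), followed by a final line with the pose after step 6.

0 200/221 200/197 24500/43537 41800/43537 7 5 S
1 100/193 100/97 14450/18721 14500/18721 7 4 E
2 200/361 200/397 32500/143317 75800/143317 8 4 N
3 50/49 1/2 -1/98 149/196 8 5 W
4 200/221 200/197 24500/43537 41800/43537 7 5 S
5 100/193 100/97 14450/18721 14500/18721 7 4 E
6 200/361 200/397 32500/143317 75800/143317 8 4 N
final 8 5 W

n=0: pose=(7,5,S); sL=200/221, sR=200/197; mL=24500/43537, mR=41800/43537; mL+mR=300/197 → advance +1; mR−mL=17300/43537 → turn +1·90°
n=1: pose=(7,4,E); sL=100/193, sR=100/97; mL=14450/18721, mR=14500/18721; mL+mR=150/97 → advance +1; mR−mL=50/18721 → turn +1·90°
n=2: pose=(8,4,N); sL=200/361, sR=200/397; mL=32500/143317, mR=75800/143317; mL+mR=300/397 → advance +1; mR−mL=43300/143317 → turn +1·90°
n=3: pose=(8,5,W); sL=50/49, sR=1/2; mL=-1/98, mR=149/196; mL+mR=3/4 → advance +1; mR−mL=151/196 → turn +1·90°
n=4: pose=(7,5,S); sL=200/221, sR=200/197; mL=24500/43537, mR=41800/43537; mL+mR=300/197 → advance +1; mR−mL=17300/43537 → turn +1·90°
n=5: pose=(7,4,E); sL=100/193, sR=100/97; mL=14450/18721, mR=14500/18721; mL+mR=150/97 → advance +1; mR−mL=50/18721 → turn +1·90°
n=6: pose=(8,4,N); sL=200/361, sR=200/397; mL=32500/143317, mR=75800/143317; mL+mR=300/397 → advance +1; mR−mL=43300/143317 → turn +1·90°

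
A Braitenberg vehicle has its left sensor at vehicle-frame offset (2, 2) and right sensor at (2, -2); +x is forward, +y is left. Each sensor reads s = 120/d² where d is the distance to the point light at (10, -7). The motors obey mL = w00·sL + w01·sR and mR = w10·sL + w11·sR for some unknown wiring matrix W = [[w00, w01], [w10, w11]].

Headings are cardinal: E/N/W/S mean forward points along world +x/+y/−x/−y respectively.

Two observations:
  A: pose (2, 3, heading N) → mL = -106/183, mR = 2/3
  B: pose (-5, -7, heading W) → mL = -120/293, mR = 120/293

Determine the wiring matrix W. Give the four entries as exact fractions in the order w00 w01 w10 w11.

obs A: pose=(2,3,N) → sL=30/61, sR=2/3, mL=-106/183, mR=2/3
obs B: pose=(-5,-7,W) → sL=120/293, sR=120/293, mL=-120/293, mR=120/293
sensor matrix S = [[30/61, 2/3], [120/293, 120/293]]; det S = -1280/17873
solve [mL_A; mL_B] = S·[w00; w01] and [mR_A; mR_B] = S·[w10; w11]:
  w00 = -1/2, w01 = -1/2, w10 = 0, w11 = 1

-1/2 -1/2 0 1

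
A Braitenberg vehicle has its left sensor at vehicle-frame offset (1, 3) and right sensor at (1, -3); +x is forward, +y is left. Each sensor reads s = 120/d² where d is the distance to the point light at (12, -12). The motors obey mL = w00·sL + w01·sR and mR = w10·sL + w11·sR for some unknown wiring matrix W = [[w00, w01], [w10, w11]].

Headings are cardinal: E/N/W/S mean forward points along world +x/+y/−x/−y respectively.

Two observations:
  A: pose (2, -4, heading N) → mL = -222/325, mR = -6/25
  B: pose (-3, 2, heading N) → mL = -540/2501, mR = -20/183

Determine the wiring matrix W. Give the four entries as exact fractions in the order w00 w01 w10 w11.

obs A: pose=(2,-4,N) → sL=12/25, sR=12/13, mL=-222/325, mR=-6/25
obs B: pose=(-3,2,N) → sL=40/183, sR=40/123, mL=-540/2501, mR=-20/183
sensor matrix S = [[12/25, 12/13], [40/183, 40/123]]; det S = -7424/162565
solve [mL_A; mL_B] = S·[w00; w01] and [mR_A; mR_B] = S·[w10; w11]:
  w00 = 1/2, w01 = -1, w10 = -1/2, w11 = 0

1/2 -1 -1/2 0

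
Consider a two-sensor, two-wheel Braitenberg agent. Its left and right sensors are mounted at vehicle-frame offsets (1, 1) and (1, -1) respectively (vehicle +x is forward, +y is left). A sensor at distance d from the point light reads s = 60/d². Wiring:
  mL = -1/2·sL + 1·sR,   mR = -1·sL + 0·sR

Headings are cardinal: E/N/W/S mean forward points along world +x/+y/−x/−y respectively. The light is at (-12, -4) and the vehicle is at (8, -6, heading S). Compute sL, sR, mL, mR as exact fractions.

2/15 6/37 53/555 -2/15

left sensor world pos  = (9, -7); dL² = 450
right sensor world pos = (7, -7); dR² = 370
sL = 60/450 = 2/15
sR = 60/370 = 6/37
mL = -1/2·sL + 1·sR = 53/555
mR = -1·sL + 0·sR = -2/15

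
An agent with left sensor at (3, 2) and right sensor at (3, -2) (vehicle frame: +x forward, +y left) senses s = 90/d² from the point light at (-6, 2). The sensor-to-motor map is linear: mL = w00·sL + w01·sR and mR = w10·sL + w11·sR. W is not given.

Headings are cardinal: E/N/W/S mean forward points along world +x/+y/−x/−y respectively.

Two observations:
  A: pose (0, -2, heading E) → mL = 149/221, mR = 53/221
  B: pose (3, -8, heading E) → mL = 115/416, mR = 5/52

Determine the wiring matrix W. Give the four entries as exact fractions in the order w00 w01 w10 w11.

1 -1/2 -1/2 1

obs A: pose=(0,-2,E) → sL=18/17, sR=10/13, mL=149/221, mR=53/221
obs B: pose=(3,-8,E) → sL=45/104, sR=5/16, mL=115/416, mR=5/52
sensor matrix S = [[18/17, 10/13], [45/104, 5/16]]; det S = -45/22984
solve [mL_A; mL_B] = S·[w00; w01] and [mR_A; mR_B] = S·[w10; w11]:
  w00 = 1, w01 = -1/2, w10 = -1/2, w11 = 1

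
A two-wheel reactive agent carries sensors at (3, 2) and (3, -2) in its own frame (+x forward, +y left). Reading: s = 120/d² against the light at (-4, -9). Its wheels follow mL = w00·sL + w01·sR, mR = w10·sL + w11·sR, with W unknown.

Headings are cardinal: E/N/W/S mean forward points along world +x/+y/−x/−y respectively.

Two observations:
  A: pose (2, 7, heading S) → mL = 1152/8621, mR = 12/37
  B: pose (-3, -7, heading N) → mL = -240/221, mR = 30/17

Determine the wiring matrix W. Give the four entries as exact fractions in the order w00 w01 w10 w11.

obs A: pose=(2,7,S) → sL=120/233, sR=24/37, mL=1152/8621, mR=12/37
obs B: pose=(-3,-7,N) → sL=60/13, sR=60/17, mL=-240/221, mR=30/17
sensor matrix S = [[120/233, 24/37], [60/13, 60/17]]; det S = -2240640/1905241
solve [mL_A; mL_B] = S·[w00; w01] and [mR_A; mR_B] = S·[w10; w11]:
  w00 = -1, w01 = 1, w10 = 0, w11 = 1/2

-1 1 0 1/2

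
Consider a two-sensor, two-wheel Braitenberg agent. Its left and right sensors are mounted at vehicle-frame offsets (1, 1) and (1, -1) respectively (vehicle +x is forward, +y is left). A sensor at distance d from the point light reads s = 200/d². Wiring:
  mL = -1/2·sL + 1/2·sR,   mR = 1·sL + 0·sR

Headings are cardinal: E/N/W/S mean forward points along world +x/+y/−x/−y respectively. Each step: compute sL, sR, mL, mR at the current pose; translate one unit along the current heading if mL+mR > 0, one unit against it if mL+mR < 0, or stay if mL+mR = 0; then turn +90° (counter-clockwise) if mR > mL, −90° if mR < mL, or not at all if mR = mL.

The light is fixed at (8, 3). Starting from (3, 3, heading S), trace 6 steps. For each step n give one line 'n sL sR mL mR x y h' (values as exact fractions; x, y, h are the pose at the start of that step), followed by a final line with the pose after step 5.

n=0: pose=(3,3,S); sL=200/17, sR=200/37; mL=-2000/629, mR=200/17; mL+mR=5400/629 → advance +1; mR−mL=9400/629 → turn +1·90°
n=1: pose=(3,2,E); sL=25/2, sR=10; mL=-5/4, mR=25/2; mL+mR=45/4 → advance +1; mR−mL=55/4 → turn +1·90°
n=2: pose=(4,2,N); sL=8, sR=200/9; mL=64/9, mR=8; mL+mR=136/9 → advance +1; mR−mL=8/9 → turn +1·90°
n=3: pose=(4,3,W); sL=100/13, sR=100/13; mL=0, mR=100/13; mL+mR=100/13 → advance +1; mR−mL=100/13 → turn +1·90°
n=4: pose=(3,3,S); sL=200/17, sR=200/37; mL=-2000/629, mR=200/17; mL+mR=5400/629 → advance +1; mR−mL=9400/629 → turn +1·90°
n=5: pose=(3,2,E); sL=25/2, sR=10; mL=-5/4, mR=25/2; mL+mR=45/4 → advance +1; mR−mL=55/4 → turn +1·90°

0 200/17 200/37 -2000/629 200/17 3 3 S
1 25/2 10 -5/4 25/2 3 2 E
2 8 200/9 64/9 8 4 2 N
3 100/13 100/13 0 100/13 4 3 W
4 200/17 200/37 -2000/629 200/17 3 3 S
5 25/2 10 -5/4 25/2 3 2 E
final 4 2 N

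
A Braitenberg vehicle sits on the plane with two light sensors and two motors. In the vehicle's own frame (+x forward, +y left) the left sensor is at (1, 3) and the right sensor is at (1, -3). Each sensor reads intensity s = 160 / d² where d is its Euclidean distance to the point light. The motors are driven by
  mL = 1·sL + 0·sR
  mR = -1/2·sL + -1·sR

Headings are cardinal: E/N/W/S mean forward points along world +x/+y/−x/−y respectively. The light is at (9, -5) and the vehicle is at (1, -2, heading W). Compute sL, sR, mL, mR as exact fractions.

160/81 160/117 160/81 -2480/1053

left sensor world pos  = (0, -5); dL² = 81
right sensor world pos = (0, 1); dR² = 117
sL = 160/81 = 160/81
sR = 160/117 = 160/117
mL = 1·sL + 0·sR = 160/81
mR = -1/2·sL + -1·sR = -2480/1053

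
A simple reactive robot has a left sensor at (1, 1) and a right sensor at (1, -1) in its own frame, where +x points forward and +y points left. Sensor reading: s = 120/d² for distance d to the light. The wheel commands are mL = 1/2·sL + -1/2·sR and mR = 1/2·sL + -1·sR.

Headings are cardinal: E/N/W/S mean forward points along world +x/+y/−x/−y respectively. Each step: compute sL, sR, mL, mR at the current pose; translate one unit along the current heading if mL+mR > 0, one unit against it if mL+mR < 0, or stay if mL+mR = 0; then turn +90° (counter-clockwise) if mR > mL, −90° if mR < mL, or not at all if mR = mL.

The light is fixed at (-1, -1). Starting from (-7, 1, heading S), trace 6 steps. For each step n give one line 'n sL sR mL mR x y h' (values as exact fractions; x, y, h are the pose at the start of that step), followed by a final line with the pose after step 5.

n=0: pose=(-7,1,S); sL=60/13, sR=12/5; mL=72/65, mR=-6/65; mL+mR=66/65 → advance +1; mR−mL=-6/5 → turn -1·90°
n=1: pose=(-7,0,W); sL=120/49, sR=120/53; mL=240/2597, mR=-2700/2597; mL+mR=-2460/2597 → advance -1; mR−mL=-60/53 → turn -1·90°
n=2: pose=(-6,0,N); sL=3, sR=6; mL=-3/2, mR=-9/2; mL+mR=-6 → advance -1; mR−mL=-3 → turn -1·90°
n=3: pose=(-6,-1,E); sL=120/17, sR=120/17; mL=0, mR=-60/17; mL+mR=-60/17 → advance -1; mR−mL=-60/17 → turn -1·90°
n=4: pose=(-7,-1,S); sL=60/13, sR=12/5; mL=72/65, mR=-6/65; mL+mR=66/65 → advance +1; mR−mL=-6/5 → turn -1·90°
n=5: pose=(-7,-2,W); sL=120/53, sR=120/49; mL=-240/2597, mR=-3420/2597; mL+mR=-3660/2597 → advance -1; mR−mL=-60/49 → turn -1·90°

0 60/13 12/5 72/65 -6/65 -7 1 S
1 120/49 120/53 240/2597 -2700/2597 -7 0 W
2 3 6 -3/2 -9/2 -6 0 N
3 120/17 120/17 0 -60/17 -6 -1 E
4 60/13 12/5 72/65 -6/65 -7 -1 S
5 120/53 120/49 -240/2597 -3420/2597 -7 -2 W
final -6 -2 N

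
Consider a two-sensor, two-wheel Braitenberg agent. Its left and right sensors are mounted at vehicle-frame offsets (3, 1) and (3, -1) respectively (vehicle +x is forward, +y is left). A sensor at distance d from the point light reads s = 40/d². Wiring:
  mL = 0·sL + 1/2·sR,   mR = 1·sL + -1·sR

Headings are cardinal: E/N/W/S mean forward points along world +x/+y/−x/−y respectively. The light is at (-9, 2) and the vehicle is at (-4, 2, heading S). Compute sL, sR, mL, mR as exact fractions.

left sensor world pos  = (-3, -1); dL² = 45
right sensor world pos = (-5, -1); dR² = 25
sL = 40/45 = 8/9
sR = 40/25 = 8/5
mL = 0·sL + 1/2·sR = 4/5
mR = 1·sL + -1·sR = -32/45

8/9 8/5 4/5 -32/45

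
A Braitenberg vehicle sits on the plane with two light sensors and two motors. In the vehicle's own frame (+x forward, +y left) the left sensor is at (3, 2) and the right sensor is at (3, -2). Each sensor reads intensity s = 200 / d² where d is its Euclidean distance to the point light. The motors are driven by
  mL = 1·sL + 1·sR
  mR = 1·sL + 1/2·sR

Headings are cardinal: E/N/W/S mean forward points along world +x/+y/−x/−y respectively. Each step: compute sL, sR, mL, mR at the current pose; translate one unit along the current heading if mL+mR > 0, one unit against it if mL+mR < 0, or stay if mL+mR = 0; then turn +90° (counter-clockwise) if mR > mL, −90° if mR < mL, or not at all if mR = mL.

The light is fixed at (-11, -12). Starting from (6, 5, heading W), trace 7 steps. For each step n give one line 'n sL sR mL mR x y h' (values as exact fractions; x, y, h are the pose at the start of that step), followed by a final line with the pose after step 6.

n=0: pose=(6,5,W); sL=200/421, sR=200/557; mL=195600/234497, mR=153500/234497; mL+mR=349100/234497 → advance +1; mR−mL=-100/557 → turn -1·90°
n=1: pose=(5,5,N); sL=50/149, sR=50/181; mL=16500/26969, mR=12775/26969; mL+mR=29275/26969 → advance +1; mR−mL=-25/181 → turn -1·90°
n=2: pose=(5,6,E); sL=200/761, sR=200/617; mL=275600/469537, mR=199500/469537; mL+mR=475100/469537 → advance +1; mR−mL=-100/617 → turn -1·90°
n=3: pose=(6,6,S); sL=100/293, sR=4/9; mL=2072/2637, mR=1486/2637; mL+mR=1186/879 → advance +1; mR−mL=-2/9 → turn -1·90°
n=4: pose=(6,5,W); sL=200/421, sR=200/557; mL=195600/234497, mR=153500/234497; mL+mR=349100/234497 → advance +1; mR−mL=-100/557 → turn -1·90°
n=5: pose=(5,5,N); sL=50/149, sR=50/181; mL=16500/26969, mR=12775/26969; mL+mR=29275/26969 → advance +1; mR−mL=-25/181 → turn -1·90°
n=6: pose=(5,6,E); sL=200/761, sR=200/617; mL=275600/469537, mR=199500/469537; mL+mR=475100/469537 → advance +1; mR−mL=-100/617 → turn -1·90°

0 200/421 200/557 195600/234497 153500/234497 6 5 W
1 50/149 50/181 16500/26969 12775/26969 5 5 N
2 200/761 200/617 275600/469537 199500/469537 5 6 E
3 100/293 4/9 2072/2637 1486/2637 6 6 S
4 200/421 200/557 195600/234497 153500/234497 6 5 W
5 50/149 50/181 16500/26969 12775/26969 5 5 N
6 200/761 200/617 275600/469537 199500/469537 5 6 E
final 6 6 S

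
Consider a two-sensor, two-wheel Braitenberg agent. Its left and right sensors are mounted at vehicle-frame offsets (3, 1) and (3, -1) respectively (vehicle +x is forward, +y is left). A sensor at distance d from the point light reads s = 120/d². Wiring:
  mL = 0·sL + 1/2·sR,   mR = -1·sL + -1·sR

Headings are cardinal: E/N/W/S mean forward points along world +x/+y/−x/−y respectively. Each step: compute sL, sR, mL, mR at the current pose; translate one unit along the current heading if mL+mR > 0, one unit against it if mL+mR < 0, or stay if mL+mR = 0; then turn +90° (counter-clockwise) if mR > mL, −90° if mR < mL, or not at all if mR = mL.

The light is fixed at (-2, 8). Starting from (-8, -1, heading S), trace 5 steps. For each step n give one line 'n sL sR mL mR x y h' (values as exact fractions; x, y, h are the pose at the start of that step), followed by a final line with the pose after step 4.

n=0: pose=(-8,-1,S); sL=120/169, sR=120/193; mL=60/193, mR=-43440/32617; mL+mR=-33300/32617 → advance -1; mR−mL=-53580/32617 → turn -1·90°
n=1: pose=(-8,0,W); sL=20/27, sR=12/13; mL=6/13, mR=-584/351; mL+mR=-422/351 → advance -1; mR−mL=-746/351 → turn -1·90°
n=2: pose=(-7,0,N); sL=120/61, sR=120/41; mL=60/41, mR=-12240/2501; mL+mR=-8580/2501 → advance -1; mR−mL=-15900/2501 → turn -1·90°
n=3: pose=(-7,-1,E); sL=30/17, sR=15/13; mL=15/26, mR=-645/221; mL+mR=-1035/442 → advance -1; mR−mL=-1545/442 → turn -1·90°
n=4: pose=(-8,-1,S); sL=120/169, sR=120/193; mL=60/193, mR=-43440/32617; mL+mR=-33300/32617 → advance -1; mR−mL=-53580/32617 → turn -1·90°

0 120/169 120/193 60/193 -43440/32617 -8 -1 S
1 20/27 12/13 6/13 -584/351 -8 0 W
2 120/61 120/41 60/41 -12240/2501 -7 0 N
3 30/17 15/13 15/26 -645/221 -7 -1 E
4 120/169 120/193 60/193 -43440/32617 -8 -1 S
final -8 0 W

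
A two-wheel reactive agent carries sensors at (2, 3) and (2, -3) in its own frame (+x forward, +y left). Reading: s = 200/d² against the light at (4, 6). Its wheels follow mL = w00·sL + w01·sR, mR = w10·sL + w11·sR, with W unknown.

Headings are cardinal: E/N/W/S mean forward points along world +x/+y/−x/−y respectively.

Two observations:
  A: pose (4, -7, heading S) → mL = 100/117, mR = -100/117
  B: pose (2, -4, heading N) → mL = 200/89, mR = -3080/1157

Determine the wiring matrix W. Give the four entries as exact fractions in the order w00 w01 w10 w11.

obs A: pose=(4,-7,S) → sL=100/117, sR=100/117, mL=100/117, mR=-100/117
obs B: pose=(2,-4,N) → sL=200/89, sR=40/13, mL=200/89, mR=-3080/1157
sensor matrix S = [[100/117, 100/117], [200/89, 40/13]]; det S = 32000/45123
solve [mL_A; mL_B] = S·[w00; w01] and [mR_A; mR_B] = S·[w10; w11]:
  w00 = 1, w01 = 0, w10 = -1/2, w11 = -1/2

1 0 -1/2 -1/2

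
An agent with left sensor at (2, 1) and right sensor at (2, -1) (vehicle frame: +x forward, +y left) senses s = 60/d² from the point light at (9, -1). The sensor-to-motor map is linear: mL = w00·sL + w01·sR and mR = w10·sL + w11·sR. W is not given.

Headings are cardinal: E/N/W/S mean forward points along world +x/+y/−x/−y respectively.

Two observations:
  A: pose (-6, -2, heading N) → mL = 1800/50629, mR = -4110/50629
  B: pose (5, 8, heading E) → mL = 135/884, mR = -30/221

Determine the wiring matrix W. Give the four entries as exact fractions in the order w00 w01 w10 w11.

-1/2 1/2 -1 1/2

obs A: pose=(-6,-2,N) → sL=60/257, sR=60/197, mL=1800/50629, mR=-4110/50629
obs B: pose=(5,8,E) → sL=15/26, sR=15/17, mL=135/884, mR=-30/221
sensor matrix S = [[60/257, 60/197], [15/26, 15/17]]; det S = 338850/11189009
solve [mL_A; mL_B] = S·[w00; w01] and [mR_A; mR_B] = S·[w10; w11]:
  w00 = -1/2, w01 = 1/2, w10 = -1, w11 = 1/2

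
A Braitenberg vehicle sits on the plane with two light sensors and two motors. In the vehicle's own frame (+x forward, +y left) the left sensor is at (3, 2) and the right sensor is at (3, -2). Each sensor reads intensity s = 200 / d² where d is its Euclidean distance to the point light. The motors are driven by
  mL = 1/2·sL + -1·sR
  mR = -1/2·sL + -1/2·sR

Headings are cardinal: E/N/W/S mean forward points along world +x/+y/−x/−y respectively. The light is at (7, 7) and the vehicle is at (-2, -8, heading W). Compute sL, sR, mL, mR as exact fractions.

200/433 200/313 -55300/135529 -74600/135529

left sensor world pos  = (-5, -10); dL² = 433
right sensor world pos = (-5, -6); dR² = 313
sL = 200/433 = 200/433
sR = 200/313 = 200/313
mL = 1/2·sL + -1·sR = -55300/135529
mR = -1/2·sL + -1/2·sR = -74600/135529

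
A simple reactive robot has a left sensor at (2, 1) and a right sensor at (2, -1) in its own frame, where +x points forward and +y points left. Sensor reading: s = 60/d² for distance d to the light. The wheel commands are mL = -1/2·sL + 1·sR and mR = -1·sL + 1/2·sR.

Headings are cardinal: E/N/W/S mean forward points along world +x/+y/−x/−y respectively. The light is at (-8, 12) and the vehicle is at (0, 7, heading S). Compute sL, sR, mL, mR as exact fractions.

left sensor world pos  = (1, 5); dL² = 130
right sensor world pos = (-1, 5); dR² = 98
sL = 60/130 = 6/13
sR = 60/98 = 30/49
mL = -1/2·sL + 1·sR = 243/637
mR = -1·sL + 1/2·sR = -99/637

6/13 30/49 243/637 -99/637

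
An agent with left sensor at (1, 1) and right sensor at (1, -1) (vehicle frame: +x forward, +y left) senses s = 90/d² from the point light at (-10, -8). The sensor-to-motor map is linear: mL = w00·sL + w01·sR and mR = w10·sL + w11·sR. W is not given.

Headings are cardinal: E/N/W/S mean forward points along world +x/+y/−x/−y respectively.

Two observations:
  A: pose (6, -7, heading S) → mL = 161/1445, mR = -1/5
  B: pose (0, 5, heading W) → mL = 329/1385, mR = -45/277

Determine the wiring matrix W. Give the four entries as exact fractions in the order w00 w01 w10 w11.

1 -1/2 0 -1/2

obs A: pose=(6,-7,S) → sL=90/289, sR=2/5, mL=161/1445, mR=-1/5
obs B: pose=(0,5,W) → sL=2/5, sR=90/277, mL=329/1385, mR=-45/277
sensor matrix S = [[90/289, 2/5], [2/5, 90/277]]; det S = -117712/2001325
solve [mL_A; mL_B] = S·[w00; w01] and [mR_A; mR_B] = S·[w10; w11]:
  w00 = 1, w01 = -1/2, w10 = 0, w11 = -1/2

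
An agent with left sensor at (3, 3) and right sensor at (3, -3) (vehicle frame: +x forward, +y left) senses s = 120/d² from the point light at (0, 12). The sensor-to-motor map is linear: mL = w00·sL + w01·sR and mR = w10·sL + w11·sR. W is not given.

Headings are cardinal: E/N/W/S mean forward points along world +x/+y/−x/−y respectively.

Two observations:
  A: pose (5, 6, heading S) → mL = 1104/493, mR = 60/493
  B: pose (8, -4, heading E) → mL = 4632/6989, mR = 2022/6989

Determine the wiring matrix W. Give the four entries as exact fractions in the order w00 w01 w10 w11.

obs A: pose=(5,6,S) → sL=24/29, sR=24/17, mL=1104/493, mR=60/493
obs B: pose=(8,-4,E) → sL=12/29, sR=60/241, mL=4632/6989, mR=2022/6989
sensor matrix S = [[24/29, 24/17], [12/29, 60/241]]; det S = -44928/118813
solve [mL_A; mL_B] = S·[w00; w01] and [mR_A; mR_B] = S·[w10; w11]:
  w00 = 1, w01 = 1, w10 = 1, w11 = -1/2

1 1 1 -1/2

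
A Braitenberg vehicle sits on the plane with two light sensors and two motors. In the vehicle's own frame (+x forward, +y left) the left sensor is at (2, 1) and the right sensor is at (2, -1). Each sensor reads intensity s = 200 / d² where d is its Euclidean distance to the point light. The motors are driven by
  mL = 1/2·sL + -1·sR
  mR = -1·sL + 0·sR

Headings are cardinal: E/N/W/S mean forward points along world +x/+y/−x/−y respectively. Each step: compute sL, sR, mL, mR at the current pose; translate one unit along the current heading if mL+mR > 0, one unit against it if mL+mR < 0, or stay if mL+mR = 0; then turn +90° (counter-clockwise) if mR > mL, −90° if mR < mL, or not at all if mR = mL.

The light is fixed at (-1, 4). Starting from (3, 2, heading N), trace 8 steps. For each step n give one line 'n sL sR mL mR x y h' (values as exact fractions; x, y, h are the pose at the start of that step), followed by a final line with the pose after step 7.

n=0: pose=(3,2,N); sL=200/9, sR=8; mL=28/9, mR=-200/9; mL+mR=-172/9 → advance -1; mR−mL=-76/3 → turn -1·90°
n=1: pose=(3,1,E); sL=5, sR=50/13; mL=-35/26, mR=-5; mL+mR=-165/26 → advance -1; mR−mL=-95/26 → turn -1·90°
n=2: pose=(2,1,S); sL=200/41, sR=200/29; mL=-5300/1189, mR=-200/41; mL+mR=-11100/1189 → advance -1; mR−mL=-500/1189 → turn -1·90°
n=3: pose=(2,2,W); sL=20, sR=100; mL=-90, mR=-20; mL+mR=-110 → advance -1; mR−mL=70 → turn +1·90°
n=4: pose=(3,2,S); sL=200/41, sR=8; mL=-228/41, mR=-200/41; mL+mR=-428/41 → advance -1; mR−mL=28/41 → turn +1·90°
n=5: pose=(3,3,E); sL=50/9, sR=5; mL=-20/9, mR=-50/9; mL+mR=-70/9 → advance -1; mR−mL=-10/3 → turn -1·90°
n=6: pose=(2,3,S); sL=8, sR=200/13; mL=-148/13, mR=-8; mL+mR=-252/13 → advance -1; mR−mL=44/13 → turn +1·90°
n=7: pose=(2,4,E); sL=100/13, sR=100/13; mL=-50/13, mR=-100/13; mL+mR=-150/13 → advance -1; mR−mL=-50/13 → turn -1·90°

0 200/9 8 28/9 -200/9 3 2 N
1 5 50/13 -35/26 -5 3 1 E
2 200/41 200/29 -5300/1189 -200/41 2 1 S
3 20 100 -90 -20 2 2 W
4 200/41 8 -228/41 -200/41 3 2 S
5 50/9 5 -20/9 -50/9 3 3 E
6 8 200/13 -148/13 -8 2 3 S
7 100/13 100/13 -50/13 -100/13 2 4 E
final 1 4 S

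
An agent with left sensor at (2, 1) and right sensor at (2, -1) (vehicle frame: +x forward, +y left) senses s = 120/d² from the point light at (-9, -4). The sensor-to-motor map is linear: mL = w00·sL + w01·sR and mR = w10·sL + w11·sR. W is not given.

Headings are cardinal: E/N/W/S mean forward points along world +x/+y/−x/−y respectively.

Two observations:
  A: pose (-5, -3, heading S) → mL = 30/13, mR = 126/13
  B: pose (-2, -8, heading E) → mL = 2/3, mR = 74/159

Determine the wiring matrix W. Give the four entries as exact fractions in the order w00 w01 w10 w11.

1/2 0 -1/2 1

obs A: pose=(-5,-3,S) → sL=60/13, sR=12, mL=30/13, mR=126/13
obs B: pose=(-2,-8,E) → sL=4/3, sR=60/53, mL=2/3, mR=74/159
sensor matrix S = [[60/13, 12], [4/3, 60/53]]; det S = -7424/689
solve [mL_A; mL_B] = S·[w00; w01] and [mR_A; mR_B] = S·[w10; w11]:
  w00 = 1/2, w01 = 0, w10 = -1/2, w11 = 1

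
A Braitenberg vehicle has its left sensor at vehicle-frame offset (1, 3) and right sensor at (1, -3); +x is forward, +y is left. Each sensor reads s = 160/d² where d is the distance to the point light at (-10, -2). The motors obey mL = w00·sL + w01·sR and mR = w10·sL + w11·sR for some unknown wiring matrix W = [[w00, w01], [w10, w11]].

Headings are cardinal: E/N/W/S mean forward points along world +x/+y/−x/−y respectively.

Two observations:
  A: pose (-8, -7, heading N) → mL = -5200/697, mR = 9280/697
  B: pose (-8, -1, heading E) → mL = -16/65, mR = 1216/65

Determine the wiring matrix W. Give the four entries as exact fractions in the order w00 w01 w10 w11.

-1 1/2 1 1

obs A: pose=(-8,-7,N) → sL=160/17, sR=160/41, mL=-5200/697, mR=9280/697
obs B: pose=(-8,-1,E) → sL=32/5, sR=160/13, mL=-16/65, mR=1216/65
sensor matrix S = [[160/17, 160/41], [32/5, 160/13]]; det S = 823296/9061
solve [mL_A; mL_B] = S·[w00; w01] and [mR_A; mR_B] = S·[w10; w11]:
  w00 = -1, w01 = 1/2, w10 = 1, w11 = 1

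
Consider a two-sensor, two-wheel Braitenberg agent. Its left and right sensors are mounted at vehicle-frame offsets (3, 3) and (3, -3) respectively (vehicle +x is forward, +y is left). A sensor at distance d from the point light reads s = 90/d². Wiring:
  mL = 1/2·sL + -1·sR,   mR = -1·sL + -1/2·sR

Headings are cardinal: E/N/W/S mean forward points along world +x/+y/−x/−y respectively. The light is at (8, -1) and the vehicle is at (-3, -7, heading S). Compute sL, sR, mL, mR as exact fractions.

left sensor world pos  = (0, -10); dL² = 145
right sensor world pos = (-6, -10); dR² = 277
sL = 90/145 = 18/29
sR = 90/277 = 90/277
mL = 1/2·sL + -1·sR = -117/8033
mR = -1·sL + -1/2·sR = -6291/8033

18/29 90/277 -117/8033 -6291/8033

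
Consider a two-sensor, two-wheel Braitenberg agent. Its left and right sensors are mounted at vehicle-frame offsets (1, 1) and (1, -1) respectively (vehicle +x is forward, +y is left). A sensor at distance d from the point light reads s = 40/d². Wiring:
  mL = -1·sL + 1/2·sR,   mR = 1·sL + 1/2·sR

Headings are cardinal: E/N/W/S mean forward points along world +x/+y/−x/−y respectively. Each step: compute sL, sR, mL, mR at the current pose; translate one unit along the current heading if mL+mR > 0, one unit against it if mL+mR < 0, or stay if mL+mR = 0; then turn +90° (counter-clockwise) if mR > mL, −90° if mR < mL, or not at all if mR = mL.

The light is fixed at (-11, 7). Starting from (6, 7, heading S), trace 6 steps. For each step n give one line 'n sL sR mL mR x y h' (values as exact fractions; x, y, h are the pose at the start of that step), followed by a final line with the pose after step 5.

n=0: pose=(6,7,S); sL=8/65, sR=40/257; mL=-756/16705, mR=3356/16705; mL+mR=40/257 → advance +1; mR−mL=16/65 → turn +1·90°
n=1: pose=(6,6,E); sL=10/81, sR=5/41; mL=-415/6642, mR=1225/6642; mL+mR=5/41 → advance +1; mR−mL=20/81 → turn +1·90°
n=2: pose=(7,6,N); sL=40/289, sR=40/361; mL=-8660/104329, mR=20220/104329; mL+mR=40/361 → advance +1; mR−mL=80/289 → turn +1·90°
n=3: pose=(7,7,W); sL=4/29, sR=4/29; mL=-2/29, mR=6/29; mL+mR=4/29 → advance +1; mR−mL=8/29 → turn +1·90°
n=4: pose=(6,7,S); sL=8/65, sR=40/257; mL=-756/16705, mR=3356/16705; mL+mR=40/257 → advance +1; mR−mL=16/65 → turn +1·90°
n=5: pose=(6,6,E); sL=10/81, sR=5/41; mL=-415/6642, mR=1225/6642; mL+mR=5/41 → advance +1; mR−mL=20/81 → turn +1·90°

0 8/65 40/257 -756/16705 3356/16705 6 7 S
1 10/81 5/41 -415/6642 1225/6642 6 6 E
2 40/289 40/361 -8660/104329 20220/104329 7 6 N
3 4/29 4/29 -2/29 6/29 7 7 W
4 8/65 40/257 -756/16705 3356/16705 6 7 S
5 10/81 5/41 -415/6642 1225/6642 6 6 E
final 7 6 N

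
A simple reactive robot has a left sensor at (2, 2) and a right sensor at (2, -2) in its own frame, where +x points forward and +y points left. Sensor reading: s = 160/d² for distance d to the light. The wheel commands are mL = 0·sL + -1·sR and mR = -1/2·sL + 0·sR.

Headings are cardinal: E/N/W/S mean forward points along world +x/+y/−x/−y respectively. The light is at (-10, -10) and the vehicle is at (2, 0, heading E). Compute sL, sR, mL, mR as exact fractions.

left sensor world pos  = (4, 2); dL² = 340
right sensor world pos = (4, -2); dR² = 260
sL = 160/340 = 8/17
sR = 160/260 = 8/13
mL = 0·sL + -1·sR = -8/13
mR = -1/2·sL + 0·sR = -4/17

8/17 8/13 -8/13 -4/17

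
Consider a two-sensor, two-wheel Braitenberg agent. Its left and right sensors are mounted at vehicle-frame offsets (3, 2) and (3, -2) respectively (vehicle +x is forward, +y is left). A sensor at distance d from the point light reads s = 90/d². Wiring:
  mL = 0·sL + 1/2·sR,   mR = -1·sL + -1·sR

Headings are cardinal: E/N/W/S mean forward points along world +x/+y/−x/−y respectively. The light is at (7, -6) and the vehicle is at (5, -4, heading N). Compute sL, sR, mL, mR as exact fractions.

90/41 18/5 9/5 -1188/205

left sensor world pos  = (3, -1); dL² = 41
right sensor world pos = (7, -1); dR² = 25
sL = 90/41 = 90/41
sR = 90/25 = 18/5
mL = 0·sL + 1/2·sR = 9/5
mR = -1·sL + -1·sR = -1188/205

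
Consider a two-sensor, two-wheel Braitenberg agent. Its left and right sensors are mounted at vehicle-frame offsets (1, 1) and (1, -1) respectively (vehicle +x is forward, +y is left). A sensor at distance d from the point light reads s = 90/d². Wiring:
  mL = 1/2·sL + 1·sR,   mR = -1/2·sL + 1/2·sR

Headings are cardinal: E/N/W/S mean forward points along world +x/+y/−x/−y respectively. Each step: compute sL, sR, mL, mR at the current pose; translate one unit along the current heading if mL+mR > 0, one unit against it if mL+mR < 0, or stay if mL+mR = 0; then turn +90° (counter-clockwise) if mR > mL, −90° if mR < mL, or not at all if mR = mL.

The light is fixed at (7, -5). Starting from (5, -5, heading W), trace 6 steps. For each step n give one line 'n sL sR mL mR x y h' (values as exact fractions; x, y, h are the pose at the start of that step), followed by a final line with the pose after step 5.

0 9 9 27/2 0 5 -5 W
1 90/17 18 351/17 108/17 4 -5 N
2 45/4 45/2 225/8 45/8 4 -4 E
3 90 10 55 -40 5 -4 S
4 9 9 27/2 0 5 -5 W
5 90/17 18 351/17 108/17 4 -5 N
final 4 -4 E

n=0: pose=(5,-5,W); sL=9, sR=9; mL=27/2, mR=0; mL+mR=27/2 → advance +1; mR−mL=-27/2 → turn -1·90°
n=1: pose=(4,-5,N); sL=90/17, sR=18; mL=351/17, mR=108/17; mL+mR=27 → advance +1; mR−mL=-243/17 → turn -1·90°
n=2: pose=(4,-4,E); sL=45/4, sR=45/2; mL=225/8, mR=45/8; mL+mR=135/4 → advance +1; mR−mL=-45/2 → turn -1·90°
n=3: pose=(5,-4,S); sL=90, sR=10; mL=55, mR=-40; mL+mR=15 → advance +1; mR−mL=-95 → turn -1·90°
n=4: pose=(5,-5,W); sL=9, sR=9; mL=27/2, mR=0; mL+mR=27/2 → advance +1; mR−mL=-27/2 → turn -1·90°
n=5: pose=(4,-5,N); sL=90/17, sR=18; mL=351/17, mR=108/17; mL+mR=27 → advance +1; mR−mL=-243/17 → turn -1·90°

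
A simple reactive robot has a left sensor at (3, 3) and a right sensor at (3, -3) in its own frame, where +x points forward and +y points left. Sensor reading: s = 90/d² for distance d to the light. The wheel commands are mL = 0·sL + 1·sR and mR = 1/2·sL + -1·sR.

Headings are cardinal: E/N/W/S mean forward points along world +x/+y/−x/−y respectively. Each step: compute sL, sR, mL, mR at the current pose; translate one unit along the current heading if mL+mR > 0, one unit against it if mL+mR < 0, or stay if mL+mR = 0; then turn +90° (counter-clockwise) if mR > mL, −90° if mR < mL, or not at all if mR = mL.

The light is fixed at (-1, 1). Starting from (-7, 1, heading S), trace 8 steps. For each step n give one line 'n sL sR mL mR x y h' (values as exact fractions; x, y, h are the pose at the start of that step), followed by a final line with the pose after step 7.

0 5 1 1 3/2 -7 1 S
1 90/13 18/5 18/5 -9/65 -7 0 E
2 9/2 9/8 9/8 9/8 -6 0 S
3 90/29 90/89 90/89 1395/2581 -6 -1 S
4 9/10 45/32 45/32 -153/160 -6 -2 W
5 10/9 10 10 -85/9 -7 -2 N
6 9 45/17 45/17 63/34 -7 -1 E
7 90/29 90/89 90/89 1395/2581 -6 -1 S
final -6 -2 W

n=0: pose=(-7,1,S); sL=5, sR=1; mL=1, mR=3/2; mL+mR=5/2 → advance +1; mR−mL=1/2 → turn +1·90°
n=1: pose=(-7,0,E); sL=90/13, sR=18/5; mL=18/5, mR=-9/65; mL+mR=45/13 → advance +1; mR−mL=-243/65 → turn -1·90°
n=2: pose=(-6,0,S); sL=9/2, sR=9/8; mL=9/8, mR=9/8; mL+mR=9/4 → advance +1; mR−mL=0 → turn +0·90°
n=3: pose=(-6,-1,S); sL=90/29, sR=90/89; mL=90/89, mR=1395/2581; mL+mR=45/29 → advance +1; mR−mL=-1215/2581 → turn -1·90°
n=4: pose=(-6,-2,W); sL=9/10, sR=45/32; mL=45/32, mR=-153/160; mL+mR=9/20 → advance +1; mR−mL=-189/80 → turn -1·90°
n=5: pose=(-7,-2,N); sL=10/9, sR=10; mL=10, mR=-85/9; mL+mR=5/9 → advance +1; mR−mL=-175/9 → turn -1·90°
n=6: pose=(-7,-1,E); sL=9, sR=45/17; mL=45/17, mR=63/34; mL+mR=9/2 → advance +1; mR−mL=-27/34 → turn -1·90°
n=7: pose=(-6,-1,S); sL=90/29, sR=90/89; mL=90/89, mR=1395/2581; mL+mR=45/29 → advance +1; mR−mL=-1215/2581 → turn -1·90°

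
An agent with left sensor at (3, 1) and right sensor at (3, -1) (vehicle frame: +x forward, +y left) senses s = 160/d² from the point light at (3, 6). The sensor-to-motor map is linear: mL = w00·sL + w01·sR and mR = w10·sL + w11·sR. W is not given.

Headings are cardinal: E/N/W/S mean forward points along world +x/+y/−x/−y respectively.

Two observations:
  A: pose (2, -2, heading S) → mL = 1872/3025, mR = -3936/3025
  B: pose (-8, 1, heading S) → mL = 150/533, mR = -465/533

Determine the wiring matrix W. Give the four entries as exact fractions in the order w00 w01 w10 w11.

-1/2 1 -1/2 -1/2

obs A: pose=(2,-2,S) → sL=160/121, sR=32/25, mL=1872/3025, mR=-3936/3025
obs B: pose=(-8,1,S) → sL=40/41, sR=10/13, mL=150/533, mR=-465/533
sensor matrix S = [[160/121, 32/25], [40/41, 10/13]]; det S = -74688/322465
solve [mL_A; mL_B] = S·[w00; w01] and [mR_A; mR_B] = S·[w10; w11]:
  w00 = -1/2, w01 = 1, w10 = -1/2, w11 = -1/2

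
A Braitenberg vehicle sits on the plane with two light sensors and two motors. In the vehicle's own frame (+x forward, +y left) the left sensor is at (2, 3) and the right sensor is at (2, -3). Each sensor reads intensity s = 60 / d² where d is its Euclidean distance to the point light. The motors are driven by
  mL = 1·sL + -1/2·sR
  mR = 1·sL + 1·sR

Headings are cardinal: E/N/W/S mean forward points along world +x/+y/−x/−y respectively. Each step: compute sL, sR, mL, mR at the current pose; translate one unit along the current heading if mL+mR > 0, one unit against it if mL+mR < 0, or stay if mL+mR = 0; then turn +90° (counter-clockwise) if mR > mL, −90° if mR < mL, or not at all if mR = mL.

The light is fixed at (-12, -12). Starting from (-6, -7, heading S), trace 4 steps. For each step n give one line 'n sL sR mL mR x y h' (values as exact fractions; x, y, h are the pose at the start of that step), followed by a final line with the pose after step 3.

n=0: pose=(-6,-7,S); sL=2/3, sR=10/3; mL=-1, mR=4; mL+mR=3 → advance +1; mR−mL=5 → turn +1·90°
n=1: pose=(-6,-8,E); sL=60/113, sR=12/13; mL=102/1469, mR=2136/1469; mL+mR=2238/1469 → advance +1; mR−mL=18/13 → turn +1·90°
n=2: pose=(-5,-8,N); sL=15/13, sR=15/34; mL=825/884, mR=705/442; mL+mR=2235/884 → advance +1; mR−mL=45/68 → turn +1·90°
n=3: pose=(-5,-7,W); sL=60/29, sR=60/89; mL=4470/2581, mR=7080/2581; mL+mR=11550/2581 → advance +1; mR−mL=90/89 → turn +1·90°

0 2/3 10/3 -1 4 -6 -7 S
1 60/113 12/13 102/1469 2136/1469 -6 -8 E
2 15/13 15/34 825/884 705/442 -5 -8 N
3 60/29 60/89 4470/2581 7080/2581 -5 -7 W
final -6 -7 S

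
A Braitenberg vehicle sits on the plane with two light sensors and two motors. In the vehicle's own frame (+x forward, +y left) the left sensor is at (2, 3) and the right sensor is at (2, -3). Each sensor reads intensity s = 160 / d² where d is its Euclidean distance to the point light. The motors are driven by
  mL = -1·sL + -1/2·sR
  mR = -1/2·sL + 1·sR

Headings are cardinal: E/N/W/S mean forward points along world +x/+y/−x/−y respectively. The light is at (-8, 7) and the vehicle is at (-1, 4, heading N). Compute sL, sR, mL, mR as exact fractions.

160/17 160/101 -17520/1717 -5360/1717

left sensor world pos  = (-4, 6); dL² = 17
right sensor world pos = (2, 6); dR² = 101
sL = 160/17 = 160/17
sR = 160/101 = 160/101
mL = -1·sL + -1/2·sR = -17520/1717
mR = -1/2·sL + 1·sR = -5360/1717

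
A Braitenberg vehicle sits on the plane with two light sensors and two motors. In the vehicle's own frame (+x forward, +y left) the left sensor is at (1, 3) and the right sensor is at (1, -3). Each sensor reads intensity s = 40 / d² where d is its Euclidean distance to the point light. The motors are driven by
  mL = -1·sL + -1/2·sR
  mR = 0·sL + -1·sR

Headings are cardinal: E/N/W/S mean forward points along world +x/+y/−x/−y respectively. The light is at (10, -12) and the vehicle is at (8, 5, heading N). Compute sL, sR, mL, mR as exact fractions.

40/349 8/65 -3996/22685 -8/65

left sensor world pos  = (5, 6); dL² = 349
right sensor world pos = (11, 6); dR² = 325
sL = 40/349 = 40/349
sR = 40/325 = 8/65
mL = -1·sL + -1/2·sR = -3996/22685
mR = 0·sL + -1·sR = -8/65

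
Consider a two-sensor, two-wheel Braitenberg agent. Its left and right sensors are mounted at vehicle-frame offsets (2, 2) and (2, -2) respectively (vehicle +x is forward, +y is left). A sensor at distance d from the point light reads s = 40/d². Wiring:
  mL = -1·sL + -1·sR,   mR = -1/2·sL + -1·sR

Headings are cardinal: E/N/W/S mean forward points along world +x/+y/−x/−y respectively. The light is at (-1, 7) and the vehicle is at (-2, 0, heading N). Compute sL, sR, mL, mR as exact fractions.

left sensor world pos  = (-4, 2); dL² = 34
right sensor world pos = (0, 2); dR² = 26
sL = 40/34 = 20/17
sR = 40/26 = 20/13
mL = -1·sL + -1·sR = -600/221
mR = -1/2·sL + -1·sR = -470/221

20/17 20/13 -600/221 -470/221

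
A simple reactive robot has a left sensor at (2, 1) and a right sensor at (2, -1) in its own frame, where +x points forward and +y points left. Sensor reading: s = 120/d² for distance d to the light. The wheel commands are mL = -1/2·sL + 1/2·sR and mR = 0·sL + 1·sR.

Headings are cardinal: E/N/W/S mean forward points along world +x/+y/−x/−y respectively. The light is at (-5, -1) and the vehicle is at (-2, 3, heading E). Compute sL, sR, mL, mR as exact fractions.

left sensor world pos  = (0, 4); dL² = 50
right sensor world pos = (0, 2); dR² = 34
sL = 120/50 = 12/5
sR = 120/34 = 60/17
mL = -1/2·sL + 1/2·sR = 48/85
mR = 0·sL + 1·sR = 60/17

12/5 60/17 48/85 60/17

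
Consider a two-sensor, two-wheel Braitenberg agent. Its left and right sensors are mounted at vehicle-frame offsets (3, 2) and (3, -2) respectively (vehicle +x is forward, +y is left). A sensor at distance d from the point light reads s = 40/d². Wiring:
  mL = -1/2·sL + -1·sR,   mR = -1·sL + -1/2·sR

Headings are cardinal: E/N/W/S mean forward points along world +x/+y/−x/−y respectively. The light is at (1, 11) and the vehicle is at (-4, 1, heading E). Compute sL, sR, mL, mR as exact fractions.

10/17 10/37 -355/629 -455/629

left sensor world pos  = (-1, 3); dL² = 68
right sensor world pos = (-1, -1); dR² = 148
sL = 40/68 = 10/17
sR = 40/148 = 10/37
mL = -1/2·sL + -1·sR = -355/629
mR = -1·sL + -1/2·sR = -455/629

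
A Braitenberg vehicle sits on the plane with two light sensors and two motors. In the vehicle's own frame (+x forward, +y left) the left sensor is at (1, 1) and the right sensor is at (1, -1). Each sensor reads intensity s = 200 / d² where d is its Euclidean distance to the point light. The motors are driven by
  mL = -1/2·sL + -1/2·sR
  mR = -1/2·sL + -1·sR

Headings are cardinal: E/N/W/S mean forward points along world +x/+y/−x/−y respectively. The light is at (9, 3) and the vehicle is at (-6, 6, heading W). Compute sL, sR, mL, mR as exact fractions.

10/13 25/34 -665/884 -495/442

left sensor world pos  = (-7, 5); dL² = 260
right sensor world pos = (-7, 7); dR² = 272
sL = 200/260 = 10/13
sR = 200/272 = 25/34
mL = -1/2·sL + -1/2·sR = -665/884
mR = -1/2·sL + -1·sR = -495/442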